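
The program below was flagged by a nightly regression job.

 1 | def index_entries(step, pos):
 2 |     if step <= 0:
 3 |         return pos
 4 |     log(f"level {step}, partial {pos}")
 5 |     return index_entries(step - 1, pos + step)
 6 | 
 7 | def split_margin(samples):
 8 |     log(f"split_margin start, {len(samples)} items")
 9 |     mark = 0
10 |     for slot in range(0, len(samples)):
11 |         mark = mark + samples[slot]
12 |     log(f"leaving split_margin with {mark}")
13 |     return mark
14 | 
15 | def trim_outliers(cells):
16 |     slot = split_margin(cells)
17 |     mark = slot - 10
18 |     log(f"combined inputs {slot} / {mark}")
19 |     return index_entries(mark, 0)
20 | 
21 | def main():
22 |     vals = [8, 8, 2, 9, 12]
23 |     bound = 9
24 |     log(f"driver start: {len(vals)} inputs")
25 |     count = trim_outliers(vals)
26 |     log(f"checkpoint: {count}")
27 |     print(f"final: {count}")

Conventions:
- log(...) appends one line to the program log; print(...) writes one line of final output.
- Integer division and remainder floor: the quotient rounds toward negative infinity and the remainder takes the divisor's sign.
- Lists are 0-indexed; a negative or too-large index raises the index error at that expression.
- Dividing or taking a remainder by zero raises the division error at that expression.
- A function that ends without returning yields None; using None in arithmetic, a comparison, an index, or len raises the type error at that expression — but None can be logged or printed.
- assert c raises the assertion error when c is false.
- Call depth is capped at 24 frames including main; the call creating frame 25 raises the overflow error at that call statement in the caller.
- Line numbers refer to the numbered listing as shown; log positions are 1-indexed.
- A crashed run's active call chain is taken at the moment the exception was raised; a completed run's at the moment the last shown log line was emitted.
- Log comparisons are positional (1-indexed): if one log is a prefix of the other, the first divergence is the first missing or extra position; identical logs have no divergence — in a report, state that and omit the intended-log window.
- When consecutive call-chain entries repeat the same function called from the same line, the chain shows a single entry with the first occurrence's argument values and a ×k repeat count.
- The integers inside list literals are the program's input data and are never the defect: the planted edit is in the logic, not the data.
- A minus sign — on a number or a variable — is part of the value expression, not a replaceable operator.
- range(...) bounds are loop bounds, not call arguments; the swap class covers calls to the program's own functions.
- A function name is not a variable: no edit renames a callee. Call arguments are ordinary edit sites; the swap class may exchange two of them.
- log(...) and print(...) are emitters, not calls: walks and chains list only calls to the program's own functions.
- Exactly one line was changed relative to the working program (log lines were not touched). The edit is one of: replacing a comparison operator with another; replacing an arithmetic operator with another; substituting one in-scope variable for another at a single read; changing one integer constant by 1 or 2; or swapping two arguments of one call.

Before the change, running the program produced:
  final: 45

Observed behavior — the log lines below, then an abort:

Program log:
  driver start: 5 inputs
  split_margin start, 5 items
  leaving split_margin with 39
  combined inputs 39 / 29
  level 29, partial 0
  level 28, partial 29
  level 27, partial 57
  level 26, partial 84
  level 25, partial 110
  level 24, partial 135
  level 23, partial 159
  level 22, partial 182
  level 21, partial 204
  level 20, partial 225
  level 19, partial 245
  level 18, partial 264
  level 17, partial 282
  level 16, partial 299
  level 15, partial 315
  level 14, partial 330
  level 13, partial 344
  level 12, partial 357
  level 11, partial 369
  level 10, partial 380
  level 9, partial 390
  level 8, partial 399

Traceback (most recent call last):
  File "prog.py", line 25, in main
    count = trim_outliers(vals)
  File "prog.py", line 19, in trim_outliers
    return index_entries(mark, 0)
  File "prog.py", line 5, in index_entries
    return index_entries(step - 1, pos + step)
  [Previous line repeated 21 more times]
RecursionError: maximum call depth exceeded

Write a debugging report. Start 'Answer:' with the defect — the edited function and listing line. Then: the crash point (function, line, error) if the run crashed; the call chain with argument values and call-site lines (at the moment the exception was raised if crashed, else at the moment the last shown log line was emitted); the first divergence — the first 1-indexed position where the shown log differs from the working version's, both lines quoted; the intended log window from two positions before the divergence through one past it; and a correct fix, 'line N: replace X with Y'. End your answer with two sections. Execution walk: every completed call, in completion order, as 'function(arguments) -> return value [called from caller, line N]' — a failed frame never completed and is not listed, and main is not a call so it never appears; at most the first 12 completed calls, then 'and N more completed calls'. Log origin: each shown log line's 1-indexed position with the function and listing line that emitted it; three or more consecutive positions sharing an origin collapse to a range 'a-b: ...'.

Answer: the defect is in trim_outliers at line 17.
Key observation: The log first diverges at position 4: the faulty run prints 'combined inputs 39 / 29' where the working version prints 'combined inputs 39 / 9'.
Crash: index_entries, line 5, RecursionError.
Call chain: main -> trim_outliers([8, 8, 2, 9, 12]) (called at line 25) -> index_entries(29, 0) (called at line 19) -> index_entries(28, 29) (called at line 5) ×21.
First divergence: position 4 — the shown line 'combined inputs 39 / 29' should read 'combined inputs 39 / 9'.
Intended log window:
  2: split_margin start, 5 items
  3: leaving split_margin with 39
  4: combined inputs 39 / 9
  5: level 9, partial 0
Execution walk:
  split_margin([8, 8, 2, 9, 12]) -> 39  [called from trim_outliers, line 16]
Log origins:
  1 — main, line 24
  2 — split_margin, line 8
  3 — split_margin, line 12
  4 — trim_outliers, line 18
  5-26 — index_entries, line 4
A correct fix: line 17: replace `-` with `%`.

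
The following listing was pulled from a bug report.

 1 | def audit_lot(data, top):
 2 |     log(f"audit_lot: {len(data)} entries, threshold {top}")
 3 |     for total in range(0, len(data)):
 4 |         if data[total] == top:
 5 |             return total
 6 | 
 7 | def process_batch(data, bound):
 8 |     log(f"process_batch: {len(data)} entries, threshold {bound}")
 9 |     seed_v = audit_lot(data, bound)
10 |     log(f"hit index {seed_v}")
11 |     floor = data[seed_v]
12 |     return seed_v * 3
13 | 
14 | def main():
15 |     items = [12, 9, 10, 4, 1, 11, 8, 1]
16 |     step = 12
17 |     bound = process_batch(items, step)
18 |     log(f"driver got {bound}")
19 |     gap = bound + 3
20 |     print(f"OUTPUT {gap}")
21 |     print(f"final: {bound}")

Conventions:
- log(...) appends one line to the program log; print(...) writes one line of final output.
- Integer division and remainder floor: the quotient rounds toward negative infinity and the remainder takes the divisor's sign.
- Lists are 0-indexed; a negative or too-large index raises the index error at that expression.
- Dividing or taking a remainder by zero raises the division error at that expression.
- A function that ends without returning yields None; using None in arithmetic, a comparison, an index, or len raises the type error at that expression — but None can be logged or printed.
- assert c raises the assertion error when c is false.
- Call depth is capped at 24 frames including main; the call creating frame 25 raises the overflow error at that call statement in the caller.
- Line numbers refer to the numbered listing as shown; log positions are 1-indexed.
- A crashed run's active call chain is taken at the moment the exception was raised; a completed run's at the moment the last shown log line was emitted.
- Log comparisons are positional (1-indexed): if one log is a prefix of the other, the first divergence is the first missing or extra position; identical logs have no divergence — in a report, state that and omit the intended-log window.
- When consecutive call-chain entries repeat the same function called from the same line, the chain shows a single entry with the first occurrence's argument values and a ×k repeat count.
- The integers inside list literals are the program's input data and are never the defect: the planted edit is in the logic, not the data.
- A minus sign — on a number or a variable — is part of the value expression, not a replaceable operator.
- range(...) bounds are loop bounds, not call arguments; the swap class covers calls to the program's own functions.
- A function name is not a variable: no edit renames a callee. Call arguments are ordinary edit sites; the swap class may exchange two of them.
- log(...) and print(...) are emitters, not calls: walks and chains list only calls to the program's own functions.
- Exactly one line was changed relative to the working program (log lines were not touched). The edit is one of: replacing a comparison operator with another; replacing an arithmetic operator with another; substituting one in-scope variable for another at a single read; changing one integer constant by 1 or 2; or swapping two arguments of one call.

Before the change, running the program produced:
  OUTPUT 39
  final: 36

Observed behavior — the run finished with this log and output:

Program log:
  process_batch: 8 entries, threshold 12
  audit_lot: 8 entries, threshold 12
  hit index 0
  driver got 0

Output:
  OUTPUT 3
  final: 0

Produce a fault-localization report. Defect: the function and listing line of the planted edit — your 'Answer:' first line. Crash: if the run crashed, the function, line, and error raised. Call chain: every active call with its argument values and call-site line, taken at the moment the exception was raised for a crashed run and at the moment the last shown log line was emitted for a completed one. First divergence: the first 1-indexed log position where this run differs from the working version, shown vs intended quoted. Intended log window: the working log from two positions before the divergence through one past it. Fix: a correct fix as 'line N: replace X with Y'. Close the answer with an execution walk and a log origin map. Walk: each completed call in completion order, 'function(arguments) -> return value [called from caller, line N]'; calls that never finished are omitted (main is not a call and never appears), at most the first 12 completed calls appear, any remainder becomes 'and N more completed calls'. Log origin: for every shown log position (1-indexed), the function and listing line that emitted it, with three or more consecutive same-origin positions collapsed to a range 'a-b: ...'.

Answer: the defect is in process_batch at line 12.
Key observation: Log line 4 is where behavior first shows: 'driver got 0' appears instead of 'driver got 36'.
Call chain: main.
First divergence: position 4 — shown 'driver got 0', intended 'driver got 36'.
Intended log window:
  2: audit_lot: 8 entries, threshold 12
  3: hit index 0
  4: driver got 36
Execution walk:
  audit_lot([12, 9, 10, 4, 1, 11, 8, 1], 12) -> 0  [called from process_batch, line 9]
  process_batch([12, 9, 10, 4, 1, 11, 8, 1], 12) -> 0  [called from main, line 17]
Log origins:
  1: emitted by process_batch (line 8)
  2: emitted by audit_lot (line 2)
  3: emitted by process_batch (line 10)
  4: emitted by main (line 18)
A correct fix: line 12: replace `seed_v` with `floor`.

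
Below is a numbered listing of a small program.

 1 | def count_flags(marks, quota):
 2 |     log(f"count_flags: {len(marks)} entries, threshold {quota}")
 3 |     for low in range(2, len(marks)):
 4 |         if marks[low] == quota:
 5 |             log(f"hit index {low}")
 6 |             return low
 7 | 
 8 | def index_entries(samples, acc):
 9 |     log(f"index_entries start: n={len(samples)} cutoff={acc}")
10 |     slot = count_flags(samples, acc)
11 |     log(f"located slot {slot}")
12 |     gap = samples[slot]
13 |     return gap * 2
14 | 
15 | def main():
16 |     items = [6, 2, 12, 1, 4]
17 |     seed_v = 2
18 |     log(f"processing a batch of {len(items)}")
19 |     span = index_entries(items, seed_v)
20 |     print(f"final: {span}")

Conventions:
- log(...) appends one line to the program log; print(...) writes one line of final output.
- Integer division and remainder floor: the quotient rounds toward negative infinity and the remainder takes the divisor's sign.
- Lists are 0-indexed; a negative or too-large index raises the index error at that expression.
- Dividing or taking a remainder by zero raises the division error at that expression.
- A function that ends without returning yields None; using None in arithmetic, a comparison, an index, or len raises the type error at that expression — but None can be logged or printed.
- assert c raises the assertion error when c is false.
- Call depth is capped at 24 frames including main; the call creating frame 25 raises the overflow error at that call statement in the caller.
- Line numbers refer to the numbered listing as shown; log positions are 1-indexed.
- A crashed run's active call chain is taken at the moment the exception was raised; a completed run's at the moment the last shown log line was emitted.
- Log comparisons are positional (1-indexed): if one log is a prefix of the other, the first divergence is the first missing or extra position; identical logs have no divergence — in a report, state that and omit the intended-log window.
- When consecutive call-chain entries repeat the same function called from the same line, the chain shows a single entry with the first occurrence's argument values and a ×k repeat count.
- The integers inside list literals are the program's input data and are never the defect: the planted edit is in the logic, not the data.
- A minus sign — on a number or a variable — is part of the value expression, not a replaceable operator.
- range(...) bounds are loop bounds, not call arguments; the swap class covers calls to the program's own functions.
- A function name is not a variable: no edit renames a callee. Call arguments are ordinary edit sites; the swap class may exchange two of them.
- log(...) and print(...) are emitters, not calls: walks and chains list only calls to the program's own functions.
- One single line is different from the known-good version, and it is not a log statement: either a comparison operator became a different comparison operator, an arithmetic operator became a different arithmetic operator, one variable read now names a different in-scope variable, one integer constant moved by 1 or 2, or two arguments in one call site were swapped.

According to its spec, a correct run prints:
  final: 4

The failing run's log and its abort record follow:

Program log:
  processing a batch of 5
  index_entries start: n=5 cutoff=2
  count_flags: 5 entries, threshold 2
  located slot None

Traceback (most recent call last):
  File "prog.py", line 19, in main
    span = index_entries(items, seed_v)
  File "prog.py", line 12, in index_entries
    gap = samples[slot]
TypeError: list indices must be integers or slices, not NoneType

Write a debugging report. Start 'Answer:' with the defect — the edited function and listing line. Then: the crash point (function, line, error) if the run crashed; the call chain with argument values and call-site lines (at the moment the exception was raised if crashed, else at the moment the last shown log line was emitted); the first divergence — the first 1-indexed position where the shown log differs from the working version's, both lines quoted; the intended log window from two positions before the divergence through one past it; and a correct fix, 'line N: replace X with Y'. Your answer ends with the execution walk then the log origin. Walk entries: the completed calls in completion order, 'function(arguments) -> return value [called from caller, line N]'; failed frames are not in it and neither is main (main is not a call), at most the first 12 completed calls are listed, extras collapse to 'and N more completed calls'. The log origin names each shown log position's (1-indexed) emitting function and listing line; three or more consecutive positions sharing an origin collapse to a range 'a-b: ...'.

Answer: the defect is in count_flags at line 3.
The tell: Everything matches until log position 4, which reads 'located slot None' in place of 'hit index 1'.
Crash: index_entries, line 12, TypeError.
Call chain: main -> index_entries([6, 2, 12, 1, 4], 2) (called at line 19).
First divergence: position 4; shown 'located slot None' vs intended 'hit index 1'.
Intended log window:
  2: index_entries start: n=5 cutoff=2
  3: count_flags: 5 entries, threshold 2
  4: hit index 1
  5: located slot 1
Execution walk:
  count_flags([6, 2, 12, 1, 4], 2) -> None  [called from index_entries, line 10]
Log origins:
  1: from main, line 18
  2: from index_entries, line 9
  3: from count_flags, line 2
  4: from index_entries, line 11
A correct fix: line 3: replace `2` with `0`.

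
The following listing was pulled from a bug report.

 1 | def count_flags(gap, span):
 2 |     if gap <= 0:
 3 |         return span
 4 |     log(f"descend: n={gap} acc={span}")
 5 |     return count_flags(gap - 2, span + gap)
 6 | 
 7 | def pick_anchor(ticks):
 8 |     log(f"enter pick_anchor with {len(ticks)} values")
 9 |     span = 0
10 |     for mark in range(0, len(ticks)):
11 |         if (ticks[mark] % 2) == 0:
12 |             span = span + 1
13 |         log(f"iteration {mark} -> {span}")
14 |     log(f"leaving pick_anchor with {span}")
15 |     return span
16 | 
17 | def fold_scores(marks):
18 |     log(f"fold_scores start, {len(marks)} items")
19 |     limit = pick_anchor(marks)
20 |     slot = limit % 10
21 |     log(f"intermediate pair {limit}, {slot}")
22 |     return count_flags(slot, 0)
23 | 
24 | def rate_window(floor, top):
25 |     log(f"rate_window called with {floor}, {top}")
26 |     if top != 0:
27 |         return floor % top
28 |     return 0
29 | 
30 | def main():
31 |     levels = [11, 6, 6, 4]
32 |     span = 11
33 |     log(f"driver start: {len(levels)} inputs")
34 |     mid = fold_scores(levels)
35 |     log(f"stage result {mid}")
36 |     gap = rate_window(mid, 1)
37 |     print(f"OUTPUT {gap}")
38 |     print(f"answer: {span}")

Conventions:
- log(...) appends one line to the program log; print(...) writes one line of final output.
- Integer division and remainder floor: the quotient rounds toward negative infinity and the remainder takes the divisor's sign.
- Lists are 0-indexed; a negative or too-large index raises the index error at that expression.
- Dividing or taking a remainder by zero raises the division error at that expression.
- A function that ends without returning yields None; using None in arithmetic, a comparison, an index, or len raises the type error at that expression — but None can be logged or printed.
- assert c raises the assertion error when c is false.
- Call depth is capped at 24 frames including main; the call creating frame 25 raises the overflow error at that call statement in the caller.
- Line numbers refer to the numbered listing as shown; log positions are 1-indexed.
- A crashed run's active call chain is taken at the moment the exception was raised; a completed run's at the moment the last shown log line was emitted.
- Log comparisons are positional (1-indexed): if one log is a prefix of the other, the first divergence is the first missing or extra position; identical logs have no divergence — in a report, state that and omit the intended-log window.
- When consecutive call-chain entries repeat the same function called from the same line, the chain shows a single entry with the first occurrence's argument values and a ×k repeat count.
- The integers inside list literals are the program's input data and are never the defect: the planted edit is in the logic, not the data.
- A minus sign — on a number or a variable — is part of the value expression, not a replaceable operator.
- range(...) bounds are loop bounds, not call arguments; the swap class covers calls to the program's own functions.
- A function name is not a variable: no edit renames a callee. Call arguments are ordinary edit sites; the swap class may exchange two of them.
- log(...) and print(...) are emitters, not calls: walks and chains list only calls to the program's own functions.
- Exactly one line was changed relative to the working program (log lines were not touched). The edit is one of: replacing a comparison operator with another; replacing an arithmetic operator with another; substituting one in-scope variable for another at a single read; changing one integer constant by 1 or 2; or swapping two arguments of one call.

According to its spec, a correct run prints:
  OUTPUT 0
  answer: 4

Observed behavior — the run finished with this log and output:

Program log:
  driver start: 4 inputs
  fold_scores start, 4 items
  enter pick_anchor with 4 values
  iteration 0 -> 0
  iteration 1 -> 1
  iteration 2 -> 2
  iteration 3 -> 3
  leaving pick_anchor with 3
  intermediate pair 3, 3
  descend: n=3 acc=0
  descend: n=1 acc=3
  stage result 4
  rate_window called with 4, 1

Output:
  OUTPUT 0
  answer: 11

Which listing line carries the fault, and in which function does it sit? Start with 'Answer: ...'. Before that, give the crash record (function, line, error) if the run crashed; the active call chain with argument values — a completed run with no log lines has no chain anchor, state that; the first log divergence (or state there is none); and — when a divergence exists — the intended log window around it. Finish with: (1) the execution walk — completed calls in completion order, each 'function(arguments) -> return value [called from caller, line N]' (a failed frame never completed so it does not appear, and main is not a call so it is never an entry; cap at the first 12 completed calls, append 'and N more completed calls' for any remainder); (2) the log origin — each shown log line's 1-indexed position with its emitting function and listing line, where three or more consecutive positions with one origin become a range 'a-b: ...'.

Answer: the defect is in main at line 38.
Key observation: The two runs log identically and part ways only at the printed values.
Call chain: main -> rate_window(4, 1) (called at line 36).
First divergence: there is none — every log position agrees.
Execution walk:
  pick_anchor([11, 6, 6, 4]) -> 3  [called from fold_scores, line 19]
  count_flags(-1, 4) -> 4  [called from count_flags, line 5]
  count_flags(1, 3) -> 4  [called from count_flags, line 5]
  count_flags(3, 0) -> 4  [called from fold_scores, line 22]
  fold_scores([11, 6, 6, 4]) -> 4  [called from main, line 34]
  rate_window(4, 1) -> 0  [called from main, line 36]
Origin of each log line:
  1 — main, line 33
  2 — fold_scores, line 18
  3 — pick_anchor, line 8
  4-7 — pick_anchor, line 13
  8 — pick_anchor, line 14
  9 — fold_scores, line 21
  10 — count_flags, line 4
  11 — count_flags, line 4
  12 — main, line 35
  13 — rate_window, line 25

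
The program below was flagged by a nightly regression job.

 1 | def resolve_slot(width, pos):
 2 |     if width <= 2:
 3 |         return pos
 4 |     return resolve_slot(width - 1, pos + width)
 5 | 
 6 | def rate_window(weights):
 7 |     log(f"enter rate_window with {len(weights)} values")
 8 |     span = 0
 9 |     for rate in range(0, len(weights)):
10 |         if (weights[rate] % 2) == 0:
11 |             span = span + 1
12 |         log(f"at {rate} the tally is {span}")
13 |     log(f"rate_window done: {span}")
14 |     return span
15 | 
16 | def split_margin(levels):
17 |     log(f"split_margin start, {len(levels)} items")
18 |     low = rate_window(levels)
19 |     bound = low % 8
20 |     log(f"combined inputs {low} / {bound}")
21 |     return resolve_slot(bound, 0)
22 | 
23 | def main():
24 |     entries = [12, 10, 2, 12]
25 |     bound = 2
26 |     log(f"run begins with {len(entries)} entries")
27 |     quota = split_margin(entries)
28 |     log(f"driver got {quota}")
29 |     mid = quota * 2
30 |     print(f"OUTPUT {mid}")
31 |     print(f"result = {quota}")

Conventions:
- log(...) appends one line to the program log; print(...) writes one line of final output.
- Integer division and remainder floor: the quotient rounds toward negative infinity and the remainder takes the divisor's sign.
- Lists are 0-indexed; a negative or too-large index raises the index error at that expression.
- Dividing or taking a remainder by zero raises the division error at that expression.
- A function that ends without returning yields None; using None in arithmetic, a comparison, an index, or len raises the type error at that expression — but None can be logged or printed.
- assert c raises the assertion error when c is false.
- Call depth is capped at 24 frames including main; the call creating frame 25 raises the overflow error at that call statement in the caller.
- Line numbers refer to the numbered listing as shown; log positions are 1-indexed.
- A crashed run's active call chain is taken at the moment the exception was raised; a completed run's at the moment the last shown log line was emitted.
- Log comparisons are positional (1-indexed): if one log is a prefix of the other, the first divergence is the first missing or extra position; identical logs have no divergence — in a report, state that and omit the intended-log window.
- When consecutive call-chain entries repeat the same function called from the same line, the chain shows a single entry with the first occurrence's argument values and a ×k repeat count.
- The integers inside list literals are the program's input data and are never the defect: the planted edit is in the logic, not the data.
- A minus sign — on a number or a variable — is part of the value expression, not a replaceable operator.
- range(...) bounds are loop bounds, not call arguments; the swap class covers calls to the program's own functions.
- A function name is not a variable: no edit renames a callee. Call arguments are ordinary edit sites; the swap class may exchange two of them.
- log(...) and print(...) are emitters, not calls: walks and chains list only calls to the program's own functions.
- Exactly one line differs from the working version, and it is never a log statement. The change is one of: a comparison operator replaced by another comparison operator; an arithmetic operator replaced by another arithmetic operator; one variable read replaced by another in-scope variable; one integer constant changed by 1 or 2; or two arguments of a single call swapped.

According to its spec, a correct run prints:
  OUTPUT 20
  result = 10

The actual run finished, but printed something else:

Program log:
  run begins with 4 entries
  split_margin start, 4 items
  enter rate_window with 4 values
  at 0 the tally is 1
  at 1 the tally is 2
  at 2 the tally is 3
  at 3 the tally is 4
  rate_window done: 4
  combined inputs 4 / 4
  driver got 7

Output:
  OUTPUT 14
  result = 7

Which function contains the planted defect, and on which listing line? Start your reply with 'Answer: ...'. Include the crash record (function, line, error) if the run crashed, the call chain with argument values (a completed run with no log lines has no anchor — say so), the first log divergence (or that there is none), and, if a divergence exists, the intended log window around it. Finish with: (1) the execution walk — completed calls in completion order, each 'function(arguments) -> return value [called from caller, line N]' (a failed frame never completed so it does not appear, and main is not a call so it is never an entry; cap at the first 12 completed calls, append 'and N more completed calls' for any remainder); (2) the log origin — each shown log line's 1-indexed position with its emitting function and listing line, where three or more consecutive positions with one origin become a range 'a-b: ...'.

Answer: the defect is in resolve_slot at line 2.
Key fact: The log first diverges at position 10: the faulty run prints 'driver got 7' where the working version prints 'driver got 10'.
Call chain: main.
First divergence: at position 10 the run shows 'driver got 7' where the working version logs 'driver got 10'.
Intended log window:
  8: rate_window done: 4
  9: combined inputs 4 / 4
  10: driver got 10
Execution walk:
  rate_window([12, 10, 2, 12]) -> 4  [called from split_margin, line 18]
  resolve_slot(2, 7) -> 7  [called from resolve_slot, line 4]
  resolve_slot(3, 4) -> 7  [called from resolve_slot, line 4]
  resolve_slot(4, 0) -> 7  [called from split_margin, line 21]
  split_margin([12, 10, 2, 12]) -> 7  [called from main, line 27]
Log origin:
  1: from main, line 26
  2: from split_margin, line 17
  3: from rate_window, line 7
  4-7: from rate_window, line 12
  8: from rate_window, line 13
  9: from split_margin, line 20
  10: from main, line 28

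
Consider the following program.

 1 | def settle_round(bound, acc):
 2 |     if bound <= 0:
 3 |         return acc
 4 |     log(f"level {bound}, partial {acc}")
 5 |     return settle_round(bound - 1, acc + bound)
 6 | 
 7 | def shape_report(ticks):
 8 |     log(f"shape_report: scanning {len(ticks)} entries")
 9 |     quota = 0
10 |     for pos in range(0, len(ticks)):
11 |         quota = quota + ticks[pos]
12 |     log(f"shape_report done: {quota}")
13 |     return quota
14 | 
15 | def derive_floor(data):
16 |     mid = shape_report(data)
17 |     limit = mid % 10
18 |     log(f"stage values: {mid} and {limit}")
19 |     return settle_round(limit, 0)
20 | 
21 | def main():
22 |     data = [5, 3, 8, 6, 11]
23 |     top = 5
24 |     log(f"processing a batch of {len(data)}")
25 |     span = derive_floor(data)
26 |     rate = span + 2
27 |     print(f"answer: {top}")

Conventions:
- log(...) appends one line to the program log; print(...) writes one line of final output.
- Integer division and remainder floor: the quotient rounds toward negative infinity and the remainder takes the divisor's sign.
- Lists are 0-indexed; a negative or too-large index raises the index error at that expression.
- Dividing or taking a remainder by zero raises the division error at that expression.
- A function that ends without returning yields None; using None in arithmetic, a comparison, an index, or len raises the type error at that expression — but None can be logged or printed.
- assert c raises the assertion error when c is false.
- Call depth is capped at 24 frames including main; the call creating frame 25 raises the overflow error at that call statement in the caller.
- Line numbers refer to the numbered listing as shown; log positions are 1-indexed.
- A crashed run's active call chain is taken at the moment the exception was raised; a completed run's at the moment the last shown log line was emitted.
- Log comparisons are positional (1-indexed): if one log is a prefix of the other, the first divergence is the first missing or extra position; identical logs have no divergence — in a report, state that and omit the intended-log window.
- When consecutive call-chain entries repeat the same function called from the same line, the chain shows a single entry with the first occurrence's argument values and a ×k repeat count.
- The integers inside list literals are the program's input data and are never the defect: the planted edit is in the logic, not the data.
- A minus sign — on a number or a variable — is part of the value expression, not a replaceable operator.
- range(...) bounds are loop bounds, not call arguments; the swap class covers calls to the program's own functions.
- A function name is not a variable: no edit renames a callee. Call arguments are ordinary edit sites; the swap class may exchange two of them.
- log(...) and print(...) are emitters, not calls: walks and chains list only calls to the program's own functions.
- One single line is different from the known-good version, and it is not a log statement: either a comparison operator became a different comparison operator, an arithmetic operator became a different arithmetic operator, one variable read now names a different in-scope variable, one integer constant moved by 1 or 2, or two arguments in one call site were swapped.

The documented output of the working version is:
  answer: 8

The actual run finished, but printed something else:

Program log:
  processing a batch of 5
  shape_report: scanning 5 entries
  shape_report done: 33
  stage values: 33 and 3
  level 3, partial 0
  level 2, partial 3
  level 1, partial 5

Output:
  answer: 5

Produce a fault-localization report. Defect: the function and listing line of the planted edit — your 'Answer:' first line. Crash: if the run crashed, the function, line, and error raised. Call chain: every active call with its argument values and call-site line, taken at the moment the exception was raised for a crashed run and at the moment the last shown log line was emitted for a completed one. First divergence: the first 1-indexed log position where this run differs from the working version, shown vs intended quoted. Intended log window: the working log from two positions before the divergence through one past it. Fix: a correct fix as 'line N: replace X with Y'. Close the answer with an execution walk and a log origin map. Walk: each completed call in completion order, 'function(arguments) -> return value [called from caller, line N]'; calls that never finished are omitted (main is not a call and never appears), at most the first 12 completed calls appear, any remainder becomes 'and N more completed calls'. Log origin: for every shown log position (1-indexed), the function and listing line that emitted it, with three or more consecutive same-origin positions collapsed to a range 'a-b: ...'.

Answer: the defect is in main at line 27.
Core observation: Every logged value matches the working version; the printed result is what differs.
Call chain: main -> derive_floor([5, 3, 8, 6, 11]) (called at line 25) -> settle_round(3, 0) (called at line 19) -> settle_round(2, 3) (called at line 5) ×2.
First divergence: there is none — every log position agrees.
Execution walk:
  shape_report([5, 3, 8, 6, 11]) -> 33  [called from derive_floor, line 16]
  settle_round(0, 6) -> 6  [called from settle_round, line 5]
  settle_round(1, 5) -> 6  [called from settle_round, line 5]
  settle_round(2, 3) -> 6  [called from settle_round, line 5]
  settle_round(3, 0) -> 6  [called from derive_floor, line 19]
  derive_floor([5, 3, 8, 6, 11]) -> 6  [called from main, line 25]
Log line origins:
  1 — main, line 24
  2 — shape_report, line 8
  3 — shape_report, line 12
  4 — derive_floor, line 18
  5-7 — settle_round, line 4
A correct fix: line 27: replace `top` with `rate`.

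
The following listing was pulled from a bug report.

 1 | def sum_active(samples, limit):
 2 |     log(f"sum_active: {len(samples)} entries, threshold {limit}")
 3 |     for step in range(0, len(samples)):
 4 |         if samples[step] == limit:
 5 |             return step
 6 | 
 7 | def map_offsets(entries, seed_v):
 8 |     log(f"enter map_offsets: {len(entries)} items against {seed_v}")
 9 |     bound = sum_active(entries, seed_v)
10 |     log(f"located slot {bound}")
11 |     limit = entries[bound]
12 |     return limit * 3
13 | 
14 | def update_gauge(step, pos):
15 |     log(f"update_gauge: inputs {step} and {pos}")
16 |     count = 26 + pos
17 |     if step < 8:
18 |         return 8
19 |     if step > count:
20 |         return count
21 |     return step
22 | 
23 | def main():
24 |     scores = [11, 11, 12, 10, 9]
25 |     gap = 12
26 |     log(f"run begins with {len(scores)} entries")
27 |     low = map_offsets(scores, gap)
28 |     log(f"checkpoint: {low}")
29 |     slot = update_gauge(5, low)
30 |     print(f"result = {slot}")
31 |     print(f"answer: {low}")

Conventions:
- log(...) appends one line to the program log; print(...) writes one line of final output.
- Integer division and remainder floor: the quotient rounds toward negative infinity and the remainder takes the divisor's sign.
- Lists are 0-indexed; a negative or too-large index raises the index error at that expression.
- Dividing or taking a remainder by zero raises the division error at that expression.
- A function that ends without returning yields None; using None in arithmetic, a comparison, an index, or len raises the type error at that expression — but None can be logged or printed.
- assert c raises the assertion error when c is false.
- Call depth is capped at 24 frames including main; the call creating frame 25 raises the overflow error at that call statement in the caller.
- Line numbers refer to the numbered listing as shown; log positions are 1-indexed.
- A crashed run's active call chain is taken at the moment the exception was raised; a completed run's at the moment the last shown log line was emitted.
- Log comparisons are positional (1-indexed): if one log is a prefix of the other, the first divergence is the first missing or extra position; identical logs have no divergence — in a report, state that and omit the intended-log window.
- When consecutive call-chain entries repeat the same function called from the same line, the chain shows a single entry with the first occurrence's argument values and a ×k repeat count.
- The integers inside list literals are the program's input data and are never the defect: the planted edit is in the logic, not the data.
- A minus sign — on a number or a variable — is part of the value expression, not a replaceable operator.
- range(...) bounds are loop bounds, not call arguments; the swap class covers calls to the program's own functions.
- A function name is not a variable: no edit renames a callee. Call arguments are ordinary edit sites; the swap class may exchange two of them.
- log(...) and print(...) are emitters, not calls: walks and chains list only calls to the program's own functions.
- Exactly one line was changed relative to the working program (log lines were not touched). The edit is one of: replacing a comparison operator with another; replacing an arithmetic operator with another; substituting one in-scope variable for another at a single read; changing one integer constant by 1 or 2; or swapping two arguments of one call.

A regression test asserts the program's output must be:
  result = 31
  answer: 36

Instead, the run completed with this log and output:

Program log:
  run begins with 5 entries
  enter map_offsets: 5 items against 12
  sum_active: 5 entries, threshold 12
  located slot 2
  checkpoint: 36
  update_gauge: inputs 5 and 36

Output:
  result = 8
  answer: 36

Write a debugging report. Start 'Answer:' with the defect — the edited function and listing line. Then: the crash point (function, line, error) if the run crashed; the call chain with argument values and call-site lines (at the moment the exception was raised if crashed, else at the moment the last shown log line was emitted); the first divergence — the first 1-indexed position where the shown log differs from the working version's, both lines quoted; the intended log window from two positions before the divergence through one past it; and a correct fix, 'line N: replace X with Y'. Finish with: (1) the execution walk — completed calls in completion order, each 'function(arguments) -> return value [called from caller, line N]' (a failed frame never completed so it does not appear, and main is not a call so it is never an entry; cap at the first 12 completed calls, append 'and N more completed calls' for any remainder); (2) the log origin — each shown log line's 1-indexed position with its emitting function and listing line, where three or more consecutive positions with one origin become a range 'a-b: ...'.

Answer: the defect is in main at line 29.
Core observation: The earliest visible damage is log position 6 — 'update_gauge: inputs 5 and 36' rather than the intended 'update_gauge: inputs 36 and 5'.
Call chain: main -> update_gauge(5, 36) (called at line 29).
First divergence: position 6 — shown 'update_gauge: inputs 5 and 36', intended 'update_gauge: inputs 36 and 5'.
Intended log window:
  4: located slot 2
  5: checkpoint: 36
  6: update_gauge: inputs 36 and 5
Execution walk:
  sum_active([11, 11, 12, 10, 9], 12) -> 2  [called from map_offsets, line 9]
  map_offsets([11, 11, 12, 10, 9], 12) -> 36  [called from main, line 27]
  update_gauge(5, 36) -> 8  [called from main, line 29]
Log origins:
  1: emitted by main (line 26)
  2: emitted by map_offsets (line 8)
  3: emitted by sum_active (line 2)
  4: emitted by map_offsets (line 10)
  5: emitted by main (line 28)
  6: emitted by update_gauge (line 15)
A correct fix: line 29: replace `update_gauge(5, low)` with `update_gauge(low, 5)`.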